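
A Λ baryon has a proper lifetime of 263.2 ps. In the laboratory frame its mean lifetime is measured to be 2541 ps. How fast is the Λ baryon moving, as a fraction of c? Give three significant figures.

β = 0.995

γ = Δt/τ₀ = 2541/263.2 = 9.654
β = √(1 − 1/γ²) = √(1 − 0.01073) = √0.9893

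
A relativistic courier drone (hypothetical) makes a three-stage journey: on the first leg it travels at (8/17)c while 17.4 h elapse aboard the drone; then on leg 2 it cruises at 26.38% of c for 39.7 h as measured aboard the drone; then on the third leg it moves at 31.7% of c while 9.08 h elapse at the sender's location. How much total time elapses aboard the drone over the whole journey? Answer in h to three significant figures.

Leg 1: 17.4 h is already measured aboard the drone.
Leg 2: 39.7 h is already measured aboard the drone.
Leg 3: β = 0.317; γ = 1/√(1 − 0.317²) = 1/√0.8995 = 1.054; τ_3 = 9.08/1.054 = 8.612 h.
Total: 17.40 + 39.70 + 8.612 h.

τ = 65.7 h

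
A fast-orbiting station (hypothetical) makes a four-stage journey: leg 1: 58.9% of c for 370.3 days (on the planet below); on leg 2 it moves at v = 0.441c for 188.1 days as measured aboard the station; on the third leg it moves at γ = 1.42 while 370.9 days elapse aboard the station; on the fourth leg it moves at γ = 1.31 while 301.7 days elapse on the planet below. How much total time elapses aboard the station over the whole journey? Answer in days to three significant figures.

Leg 1: β = 0.589; γ = 1/√(1 − 0.589²) = 1/√0.6531 = 1.237; τ_1 = 370.3/1.237 = 299.3 days.
Leg 2: 188.1 days is already measured aboard the station.
Leg 3: 370.9 days is already measured aboard the station.
Leg 4: γ = 1.31; τ_4 = 301.7/1.310 = 230.3 days.
Total: 299.3 + 188.1 + 370.9 + 230.3 days.

τ = 1090 days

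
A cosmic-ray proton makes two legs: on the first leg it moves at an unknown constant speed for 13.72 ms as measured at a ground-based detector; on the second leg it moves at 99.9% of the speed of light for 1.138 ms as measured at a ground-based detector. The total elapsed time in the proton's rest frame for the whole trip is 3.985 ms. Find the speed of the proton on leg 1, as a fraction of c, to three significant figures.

Leg 1: speed unknown; τ_1 = 13.72/γ_1.
Leg 2: β = 0.999; γ = 1/√(1 − 0.999²) = 1/√0.001999 = 22.37; τ_2 = 1.138/22.37 = 0.05088 ms.
Total proper time: τ_1 + 0.05088 = 3.985, so τ_1 = 3.985 − 0.05088 = 3.934 ms.
γ_1 = 13.72/3.934 = 3.487; β = √(1 − 1/γ²) = √0.9178.

β = 0.958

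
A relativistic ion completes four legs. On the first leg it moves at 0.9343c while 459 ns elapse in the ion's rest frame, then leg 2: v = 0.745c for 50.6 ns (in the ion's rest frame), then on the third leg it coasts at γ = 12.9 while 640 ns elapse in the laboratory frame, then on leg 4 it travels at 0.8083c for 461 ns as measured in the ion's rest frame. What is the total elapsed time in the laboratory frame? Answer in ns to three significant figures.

Δt = 2790 ns

Leg 1: γ = 1/√(1 − 0.9343²) = 1/√0.1271 = 2.805; Δt_1 = 2.805 × 459 = 1288 ns.
Leg 2: γ = 1/√(1 − 0.745²) = 1/√0.4450 = 1.499; Δt_2 = 1.499 × 50.6 = 75.85 ns.
Leg 3: 640 ns is already measured in the laboratory frame.
Leg 4: γ = 1/√(1 − 0.8083²) = 1/√0.3467 = 1.698; Δt_4 = 1.698 × 461 = 783.0 ns.
Total: 1288 + 75.85 + 640.0 + 783.0 ns.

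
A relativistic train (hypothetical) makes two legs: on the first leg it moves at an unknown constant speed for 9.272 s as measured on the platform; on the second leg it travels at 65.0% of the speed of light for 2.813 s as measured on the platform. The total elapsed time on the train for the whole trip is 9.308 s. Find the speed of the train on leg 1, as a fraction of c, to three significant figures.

β = 0.634

Leg 1: speed unknown; τ_1 = 9.272/γ_1.
Leg 2: β = 0.650; γ = 1/√(1 − 0.650²) = 1/√0.5775 = 1.316; τ_2 = 2.813/1.316 = 2.138 s.
Total proper time: τ_1 + 2.138 = 9.308, so τ_1 = 9.308 − 2.138 = 7.170 s.
γ_1 = 9.272/7.170 = 1.293; β = √(1 − 1/γ²) = √0.4020.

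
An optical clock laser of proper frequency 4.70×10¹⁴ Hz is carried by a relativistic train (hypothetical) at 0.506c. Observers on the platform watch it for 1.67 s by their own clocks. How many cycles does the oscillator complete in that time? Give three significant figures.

γ = 1/√(1 − 0.506²) = 1/√0.7440 = 1.159
During 1.67 s of lab time, the oscillator's proper time advances by τ = Δt/γ = 1.67/1.159 = 1.440 s = 1.440×10⁰ s.
N = f × τ = 4.70×10¹⁴ × 1.440×10⁰ = 6.770×10¹⁴.

N = 6.77×10¹⁴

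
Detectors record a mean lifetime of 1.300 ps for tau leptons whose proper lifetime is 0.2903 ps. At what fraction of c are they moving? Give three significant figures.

v = 0.975c

γ = Δt/τ₀ = 1.300/0.2903 = 4.478
β = √(1 − 1/γ²) = √(1 − 0.04987) = √0.9501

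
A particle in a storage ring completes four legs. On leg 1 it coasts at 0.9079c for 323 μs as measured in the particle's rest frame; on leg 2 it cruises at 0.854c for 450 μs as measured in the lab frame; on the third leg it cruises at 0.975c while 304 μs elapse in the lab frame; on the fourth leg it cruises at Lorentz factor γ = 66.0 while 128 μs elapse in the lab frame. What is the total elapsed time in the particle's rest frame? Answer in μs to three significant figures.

Leg 1: 323 μs is already measured in the particle's rest frame.
Leg 2: γ = 1/√(1 − 0.854²) = 1/√0.2707 = 1.922; τ_2 = 450/1.922 = 234.1 μs.
Leg 3: γ = 1/√(1 − 0.975²) = 1/√0.04938 = 4.500; τ_3 = 304/4.500 = 67.55 μs.
Leg 4: γ = 66.0; τ_4 = 128/66.00 = 1.939 μs.
Total: 323.0 + 234.1 + 67.55 + 1.939 μs.

τ = 627 μs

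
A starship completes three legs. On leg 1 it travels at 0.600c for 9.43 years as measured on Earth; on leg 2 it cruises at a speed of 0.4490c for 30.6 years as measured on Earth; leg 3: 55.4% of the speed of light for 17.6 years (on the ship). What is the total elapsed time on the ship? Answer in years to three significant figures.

τ = 52.5 years

Leg 1: γ = 1/√(1 − 0.600²) = 5/4 = 1.250; τ_1 = 9.43/1.250 = 7.544 years.
Leg 2: γ = 1/√(1 − 0.4490²) = 1/√0.7984 = 1.119; τ_2 = 30.6/1.119 = 27.34 years.
Leg 3: 17.6 years is already measured on the ship.
Total: 7.544 + 27.34 + 17.60 years.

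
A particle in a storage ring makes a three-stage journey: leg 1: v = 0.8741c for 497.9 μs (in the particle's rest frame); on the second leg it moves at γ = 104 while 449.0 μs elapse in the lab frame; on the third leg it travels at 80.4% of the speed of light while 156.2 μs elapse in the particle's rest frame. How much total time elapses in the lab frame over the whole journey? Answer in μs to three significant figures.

Leg 1: γ = 1/√(1 − 0.8741²) = 1/√0.2359 = 2.059; Δt_1 = 2.059 × 497.9 = 1025 μs.
Leg 2: 449.0 μs is already measured in the lab frame.
Leg 3: β = 0.804; γ = 1/√(1 − 0.804²) = 1/√0.3536 = 1.682; Δt_3 = 1.682 × 156.2 = 262.7 μs.
Total: 1025 + 449.0 + 262.7 μs.

Δt = 1740 μs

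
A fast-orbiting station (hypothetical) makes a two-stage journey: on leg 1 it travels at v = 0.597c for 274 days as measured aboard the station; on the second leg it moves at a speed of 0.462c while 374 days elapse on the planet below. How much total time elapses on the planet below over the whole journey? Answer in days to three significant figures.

Δt = 716 days

Leg 1: γ = 1/√(1 − 0.597²) = 1/√0.6436 = 1.247; Δt_1 = 1.247 × 274 = 341.5 days.
Leg 2: 374 days is already measured on the planet below.
Total: 341.5 + 374.0 days.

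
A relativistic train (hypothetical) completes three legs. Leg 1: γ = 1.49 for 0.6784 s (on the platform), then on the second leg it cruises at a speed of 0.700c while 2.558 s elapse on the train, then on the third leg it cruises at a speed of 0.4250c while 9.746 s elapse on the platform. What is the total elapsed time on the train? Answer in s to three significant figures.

τ = 11.8 s

Leg 1: γ = 1.49; τ_1 = 0.6784/1.490 = 0.4553 s.
Leg 2: 2.558 s is already measured on the train.
Leg 3: γ = 1/√(1 − 0.4250²) = 1/√0.8194 = 1.105; τ_3 = 9.746/1.105 = 8.822 s.
Total: 0.4553 + 2.558 + 8.822 s.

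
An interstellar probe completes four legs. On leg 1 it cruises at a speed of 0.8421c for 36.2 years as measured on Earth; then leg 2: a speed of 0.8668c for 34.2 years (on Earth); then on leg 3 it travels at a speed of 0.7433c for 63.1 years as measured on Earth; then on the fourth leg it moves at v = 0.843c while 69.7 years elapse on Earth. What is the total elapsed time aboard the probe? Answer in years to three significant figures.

τ = 116 years

Leg 1: γ = 1/√(1 − 0.8421²) = 1/√0.2909 = 1.854; τ_1 = 36.2/1.854 = 19.52 years.
Leg 2: γ = 1/√(1 − 0.8668²) = 1/√0.2487 = 2.005; τ_2 = 34.2/2.005 = 17.05 years.
Leg 3: γ = 1/√(1 − 0.7433²) = 1/√0.4475 = 1.495; τ_3 = 63.1/1.495 = 42.21 years.
Leg 4: γ = 1/√(1 − 0.843²) = 1/√0.2894 = 1.859; τ_4 = 69.7/1.859 = 37.49 years.
Total: 19.52 + 17.05 + 42.21 + 37.49 years.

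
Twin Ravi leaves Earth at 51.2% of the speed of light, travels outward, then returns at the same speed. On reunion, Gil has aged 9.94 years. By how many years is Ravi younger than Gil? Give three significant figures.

Δt − τ = 1.40 years

β = 0.512; γ = 1/√(1 − 0.512²) = 1/√0.7379 = 1.164
Ravi's elapsed proper time: τ = 9.94/1.164 = 8.538 years.
Age gap = Δt − τ = 9.94 − 8.538 years.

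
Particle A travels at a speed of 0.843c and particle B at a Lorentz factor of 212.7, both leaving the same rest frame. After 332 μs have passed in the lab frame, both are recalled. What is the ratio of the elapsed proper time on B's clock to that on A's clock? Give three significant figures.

A: γ = 1/√(1 − 0.843²) = 1/√0.2894 = 1.859. B: γ = 212.7.
τ_A/τ_B = γ_B/γ_A = 212.7/1.859 = 114.4, so τ_B/τ_A = 0.008740.

τ_B/τ_A = 0.00874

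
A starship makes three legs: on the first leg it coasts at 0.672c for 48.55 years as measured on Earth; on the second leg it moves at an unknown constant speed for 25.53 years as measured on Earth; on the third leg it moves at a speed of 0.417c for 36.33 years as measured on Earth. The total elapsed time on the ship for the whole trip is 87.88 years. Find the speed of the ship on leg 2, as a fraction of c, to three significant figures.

Leg 1: γ = 1/√(1 − 0.672²) = 1/√0.5484 = 1.350; τ_1 = 48.55/1.350 = 35.95 years.
Leg 2: speed unknown; τ_2 = 25.53/γ_2.
Leg 3: γ = 1/√(1 − 0.417²) = 1/√0.8261 = 1.100; τ_3 = 36.33/1.100 = 33.02 years.
Total proper time: 35.95 + τ_2 + 33.02 = 87.88, so τ_2 = 87.88 − 68.97 = 18.91 years.
γ_2 = 25.53/18.91 = 1.350; β = √(1 − 1/γ²) = √0.4516.

β = 0.672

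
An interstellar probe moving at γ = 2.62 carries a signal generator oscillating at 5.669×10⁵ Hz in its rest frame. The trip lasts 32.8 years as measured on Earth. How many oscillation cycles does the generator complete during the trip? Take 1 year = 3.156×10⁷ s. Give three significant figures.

N = 2.24×10¹⁴

γ = 2.62
The oscillator's own cycle count is N = f × τ where τ is the proper time aboard the probe. τ = Δt/γ = 32.8/2.620 = 12.52 years = 3.951×10⁸ s.
N = 5.669×10⁵ × 3.951×10⁸ = 2.240×10¹⁴.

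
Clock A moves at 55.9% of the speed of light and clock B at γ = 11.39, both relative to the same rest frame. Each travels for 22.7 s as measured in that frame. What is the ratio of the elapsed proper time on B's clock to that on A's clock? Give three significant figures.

τ_B/τ_A = 0.106

A: β = 0.559; γ = 1/√(1 − 0.559²) = 1/√0.6875 = 1.206. B: γ = 11.39.
τ_A/τ_B = γ_B/γ_A = 11.39/1.206 = 9.444, so τ_B/τ_A = 0.1059.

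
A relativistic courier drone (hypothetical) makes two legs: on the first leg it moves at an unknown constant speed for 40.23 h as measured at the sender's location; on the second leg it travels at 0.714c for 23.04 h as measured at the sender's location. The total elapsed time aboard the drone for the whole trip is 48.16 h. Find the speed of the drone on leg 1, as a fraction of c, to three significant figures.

β = 0.605

Leg 1: speed unknown; τ_1 = 40.23/γ_1.
Leg 2: γ = 1/√(1 − 0.714²) = 1/√0.4902 = 1.428; τ_2 = 23.04/1.428 = 16.13 h.
Total proper time: τ_1 + 16.13 = 48.16, so τ_1 = 48.16 − 16.13 = 32.03 h.
γ_1 = 40.23/32.03 = 1.256; β = √(1 − 1/γ²) = √0.3662.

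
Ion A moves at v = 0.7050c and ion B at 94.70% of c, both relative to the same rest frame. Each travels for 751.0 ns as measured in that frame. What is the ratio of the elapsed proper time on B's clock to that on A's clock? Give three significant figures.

A: γ = 1/√(1 − 0.7050²) = 1/√0.5030 = 1.410. B: β = 0.9470; γ = 1/√(1 − 0.9470²) = 1/√0.1032 = 3.113.
τ_A/τ_B = γ_B/γ_A = 3.113/1.410 = 2.208, so τ_B/τ_A = 0.4529.

τ_B/τ_A = 0.453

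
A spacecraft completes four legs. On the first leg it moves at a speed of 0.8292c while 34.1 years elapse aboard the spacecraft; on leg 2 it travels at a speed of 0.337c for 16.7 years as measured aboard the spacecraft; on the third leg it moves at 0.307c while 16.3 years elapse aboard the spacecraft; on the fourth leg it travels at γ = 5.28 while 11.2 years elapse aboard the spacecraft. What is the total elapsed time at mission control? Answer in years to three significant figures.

Δt = 155 years

Leg 1: γ = 1/√(1 − 0.8292²) = 1/√0.3124 = 1.789; Δt_1 = 1.789 × 34.1 = 61.01 years.
Leg 2: γ = 1/√(1 − 0.337²) = 1/√0.8864 = 1.062; Δt_2 = 1.062 × 16.7 = 17.74 years.
Leg 3: γ = 1/√(1 − 0.307²) = 1/√0.9058 = 1.051; Δt_3 = 1.051 × 16.3 = 17.13 years.
Leg 4: γ = 5.28; Δt_4 = 5.280 × 11.2 = 59.14 years.
Total: 61.01 + 17.74 + 17.13 + 59.14 years.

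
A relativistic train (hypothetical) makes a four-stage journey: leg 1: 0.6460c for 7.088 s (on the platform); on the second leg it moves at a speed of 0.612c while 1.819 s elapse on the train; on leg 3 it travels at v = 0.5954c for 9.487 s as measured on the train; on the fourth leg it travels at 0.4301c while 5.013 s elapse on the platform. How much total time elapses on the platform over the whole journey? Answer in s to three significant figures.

Leg 1: 7.088 s is already measured on the platform.
Leg 2: γ = 1/√(1 − 0.612²) = 1/√0.6255 = 1.264; Δt_2 = 1.264 × 1.819 = 2.300 s.
Leg 3: γ = 1/√(1 − 0.5954²) = 1/√0.6455 = 1.245; Δt_3 = 1.245 × 9.487 = 11.81 s.
Leg 4: 5.013 s is already measured on the platform.
Total: 7.088 + 2.300 + 11.81 + 5.013 s.

Δt = 26.2 s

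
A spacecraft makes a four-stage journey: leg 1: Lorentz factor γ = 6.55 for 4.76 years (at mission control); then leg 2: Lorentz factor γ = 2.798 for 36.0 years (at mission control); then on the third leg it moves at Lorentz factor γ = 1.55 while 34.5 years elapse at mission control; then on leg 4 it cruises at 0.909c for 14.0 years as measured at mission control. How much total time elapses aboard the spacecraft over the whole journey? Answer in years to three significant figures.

Leg 1: γ = 6.55; τ_1 = 4.76/6.550 = 0.7267 years.
Leg 2: γ = 2.798; τ_2 = 36.0/2.798 = 12.87 years.
Leg 3: γ = 1.55; τ_3 = 34.5/1.550 = 22.26 years.
Leg 4: γ = 1/√(1 − 0.909²) = 1/√0.1737 = 2.399; τ_4 = 14.0/2.399 = 5.835 years.
Total: 0.7267 + 12.87 + 22.26 + 5.835 years.

τ = 41.7 years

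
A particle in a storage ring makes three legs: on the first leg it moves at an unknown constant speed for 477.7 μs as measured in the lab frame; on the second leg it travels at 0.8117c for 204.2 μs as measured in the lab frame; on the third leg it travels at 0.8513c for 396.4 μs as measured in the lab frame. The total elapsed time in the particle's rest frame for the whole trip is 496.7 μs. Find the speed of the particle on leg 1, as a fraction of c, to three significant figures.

β = 0.935

Leg 1: speed unknown; τ_1 = 477.7/γ_1.
Leg 2: γ = 1/√(1 − 0.8117²) = 1/√0.3411 = 1.712; τ_2 = 204.2/1.712 = 119.3 μs.
Leg 3: γ = 1/√(1 − 0.8513²) = 1/√0.2753 = 1.906; τ_3 = 396.4/1.906 = 208.0 μs.
Total proper time: τ_1 + 119.3 + 208.0 = 496.7, so τ_1 = 496.7 − 327.3 = 169.4 μs.
γ_1 = 477.7/169.4 = 2.819; β = √(1 − 1/γ²) = √0.8742.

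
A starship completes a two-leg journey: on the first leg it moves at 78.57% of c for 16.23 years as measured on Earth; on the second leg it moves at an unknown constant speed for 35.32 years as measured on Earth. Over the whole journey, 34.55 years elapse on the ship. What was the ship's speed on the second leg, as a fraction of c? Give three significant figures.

β = 0.720

Leg 1: β = 0.7857; γ = 1/√(1 − 0.7857²) = 1/√0.3827 = 1.617; τ_1 = 16.23/1.617 = 10.04 years.
Leg 2: speed unknown; τ_2 = 35.32/γ_2.
Total proper time: 10.04 + τ_2 = 34.55, so τ_2 = 34.55 − 10.04 = 24.51 years.
γ_2 = 35.32/24.51 = 1.441; β = √(1 − 1/γ²) = √0.5184.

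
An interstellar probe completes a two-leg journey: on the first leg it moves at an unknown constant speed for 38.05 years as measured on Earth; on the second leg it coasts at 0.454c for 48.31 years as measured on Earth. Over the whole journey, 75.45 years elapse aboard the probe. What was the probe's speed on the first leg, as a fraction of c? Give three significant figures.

β = 0.524

Leg 1: speed unknown; τ_1 = 38.05/γ_1.
Leg 2: γ = 1/√(1 − 0.454²) = 1/√0.7939 = 1.122; τ_2 = 48.31/1.122 = 43.04 years.
Total proper time: τ_1 + 43.04 = 75.45, so τ_1 = 75.45 − 43.04 = 32.41 years.
γ_1 = 38.05/32.41 = 1.174; β = √(1 − 1/γ²) = √0.2747.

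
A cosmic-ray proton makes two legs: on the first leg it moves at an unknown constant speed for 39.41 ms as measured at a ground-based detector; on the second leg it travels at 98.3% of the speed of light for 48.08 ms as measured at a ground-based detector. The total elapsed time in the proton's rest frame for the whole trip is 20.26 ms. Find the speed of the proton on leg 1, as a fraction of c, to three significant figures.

Leg 1: speed unknown; τ_1 = 39.41/γ_1.
Leg 2: β = 0.983; γ = 1/√(1 − 0.983²) = 1/√0.03371 = 5.446; τ_2 = 48.08/5.446 = 8.828 ms.
Total proper time: τ_1 + 8.828 = 20.26, so τ_1 = 20.26 − 8.828 = 11.43 ms.
γ_1 = 39.41/11.43 = 3.447; β = √(1 − 1/γ²) = √0.9159.

β = 0.957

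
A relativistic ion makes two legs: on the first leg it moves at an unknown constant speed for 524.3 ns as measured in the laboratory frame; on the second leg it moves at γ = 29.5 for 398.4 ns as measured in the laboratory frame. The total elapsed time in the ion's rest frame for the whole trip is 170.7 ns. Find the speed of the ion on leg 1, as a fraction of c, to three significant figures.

Leg 1: speed unknown; τ_1 = 524.3/γ_1.
Leg 2: γ = 29.5; τ_2 = 398.4/29.50 = 13.51 ns.
Total proper time: τ_1 + 13.51 = 170.7, so τ_1 = 170.7 − 13.51 = 157.2 ns.
γ_1 = 524.3/157.2 = 3.335; β = √(1 − 1/γ²) = √0.9101.

β = 0.954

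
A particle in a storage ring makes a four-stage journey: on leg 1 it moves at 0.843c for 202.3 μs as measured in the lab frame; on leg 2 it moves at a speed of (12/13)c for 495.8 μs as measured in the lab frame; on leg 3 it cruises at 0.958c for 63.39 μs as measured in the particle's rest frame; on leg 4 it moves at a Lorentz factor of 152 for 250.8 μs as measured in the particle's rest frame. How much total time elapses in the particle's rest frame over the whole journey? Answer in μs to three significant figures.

Leg 1: γ = 1/√(1 − 0.843²) = 1/√0.2894 = 1.859; τ_1 = 202.3/1.859 = 108.8 μs.
Leg 2: γ = 1/√(1 − (12/13)²) = 13/5 = 2.600; τ_2 = 495.8/2.600 = 190.7 μs.
Leg 3: 63.39 μs is already measured in the particle's rest frame.
Leg 4: 250.8 μs is already measured in the particle's rest frame.
Total: 108.8 + 190.7 + 63.39 + 250.8 μs.

τ = 614 μs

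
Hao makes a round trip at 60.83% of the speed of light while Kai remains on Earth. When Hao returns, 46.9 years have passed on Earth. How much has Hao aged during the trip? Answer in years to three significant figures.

β = 0.6083; γ = 1/√(1 − 0.6083²) = 1/√0.6300 = 1.260
Hao's clock measures proper time along the trip: τ = Δt/γ = 46.9/1.260 years.

τ = 37.2 years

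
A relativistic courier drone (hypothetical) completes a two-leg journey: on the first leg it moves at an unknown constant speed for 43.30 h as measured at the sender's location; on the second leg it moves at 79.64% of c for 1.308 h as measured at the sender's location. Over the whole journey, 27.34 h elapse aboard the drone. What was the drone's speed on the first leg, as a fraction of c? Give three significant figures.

β = 0.790

Leg 1: speed unknown; τ_1 = 43.30/γ_1.
Leg 2: β = 0.7964; γ = 1/√(1 − 0.7964²) = 1/√0.3657 = 1.654; τ_2 = 1.308/1.654 = 0.7910 h.
Total proper time: τ_1 + 0.7910 = 27.34, so τ_1 = 27.34 − 0.7910 = 26.55 h.
γ_1 = 43.30/26.55 = 1.631; β = √(1 − 1/γ²) = √0.6241.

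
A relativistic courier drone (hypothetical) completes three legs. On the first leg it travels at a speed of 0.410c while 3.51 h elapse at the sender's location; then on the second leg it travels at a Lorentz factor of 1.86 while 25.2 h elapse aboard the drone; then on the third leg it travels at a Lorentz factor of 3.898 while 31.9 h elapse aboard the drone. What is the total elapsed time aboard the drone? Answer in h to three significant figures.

τ = 60.3 h

Leg 1: γ = 1/√(1 − 0.410²) = 1/√0.8319 = 1.096; τ_1 = 3.51/1.096 = 3.201 h.
Leg 2: 25.2 h is already measured aboard the drone.
Leg 3: 31.9 h is already measured aboard the drone.
Total: 3.201 + 25.20 + 31.90 h.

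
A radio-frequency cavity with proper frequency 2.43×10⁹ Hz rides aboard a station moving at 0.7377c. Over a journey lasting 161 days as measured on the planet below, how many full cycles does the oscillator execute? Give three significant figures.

γ = 1/√(1 − 0.7377²) = 1/√0.4558 = 1.481
The oscillator's own cycle count is N = f × τ where τ is the proper time aboard the station. τ = Δt/γ = 161/1.481 = 108.7 days = 9.391×10⁶ s.
N = 2.43×10⁹ × 9.391×10⁶ = 2.282×10¹⁶.

N = 2.28×10¹⁶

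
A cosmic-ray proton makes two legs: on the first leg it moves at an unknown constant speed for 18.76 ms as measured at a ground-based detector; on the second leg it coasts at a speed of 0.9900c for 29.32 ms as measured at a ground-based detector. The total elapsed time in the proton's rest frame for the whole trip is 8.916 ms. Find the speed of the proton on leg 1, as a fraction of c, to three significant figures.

β = 0.967

Leg 1: speed unknown; τ_1 = 18.76/γ_1.
Leg 2: γ = 1/√(1 − 0.9900²) = 1/√0.01990 = 7.089; τ_2 = 29.32/7.089 = 4.136 ms.
Total proper time: τ_1 + 4.136 = 8.916, so τ_1 = 8.916 − 4.136 = 4.780 ms.
γ_1 = 18.76/4.780 = 3.925; β = √(1 − 1/γ²) = √0.9351.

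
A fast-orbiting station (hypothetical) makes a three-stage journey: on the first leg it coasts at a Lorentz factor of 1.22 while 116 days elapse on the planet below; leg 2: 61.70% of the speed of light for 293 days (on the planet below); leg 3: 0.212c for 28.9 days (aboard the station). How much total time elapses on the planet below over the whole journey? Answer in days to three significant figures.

Δt = 439 days

Leg 1: 116 days is already measured on the planet below.
Leg 2: 293 days is already measured on the planet below.
Leg 3: γ = 1/√(1 − 0.212²) = 1/√0.9551 = 1.023; Δt_3 = 1.023 × 28.9 = 29.57 days.
Total: 116.0 + 293.0 + 29.57 days.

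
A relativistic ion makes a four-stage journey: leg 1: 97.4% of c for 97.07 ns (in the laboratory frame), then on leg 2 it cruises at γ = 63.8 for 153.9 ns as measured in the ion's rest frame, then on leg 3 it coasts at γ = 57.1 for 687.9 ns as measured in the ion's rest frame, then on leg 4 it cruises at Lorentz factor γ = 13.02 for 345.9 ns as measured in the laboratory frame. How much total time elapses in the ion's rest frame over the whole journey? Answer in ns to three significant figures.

Leg 1: β = 0.974; γ = 1/√(1 − 0.974²) = 1/√0.05132 = 4.414; τ_1 = 97.07/4.414 = 21.99 ns.
Leg 2: 153.9 ns is already measured in the ion's rest frame.
Leg 3: 687.9 ns is already measured in the ion's rest frame.
Leg 4: γ = 13.02; τ_4 = 345.9/13.02 = 26.57 ns.
Total: 21.99 + 153.9 + 687.9 + 26.57 ns.

τ = 890 ns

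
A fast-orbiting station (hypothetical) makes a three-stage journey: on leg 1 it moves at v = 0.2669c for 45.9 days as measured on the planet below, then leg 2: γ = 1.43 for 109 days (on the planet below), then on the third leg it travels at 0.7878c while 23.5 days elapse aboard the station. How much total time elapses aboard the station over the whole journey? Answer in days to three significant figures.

τ = 144 days

Leg 1: γ = 1/√(1 − 0.2669²) = 1/√0.9288 = 1.038; τ_1 = 45.9/1.038 = 44.23 days.
Leg 2: γ = 1.43; τ_2 = 109/1.430 = 76.22 days.
Leg 3: 23.5 days is already measured aboard the station.
Total: 44.23 + 76.22 + 23.50 days.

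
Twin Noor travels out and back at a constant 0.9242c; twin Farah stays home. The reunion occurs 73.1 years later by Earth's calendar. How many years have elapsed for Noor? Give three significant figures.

τ = 27.9 years

γ = 1/√(1 − 0.9242²) = 1/√0.1459 = 2.618
Noor's clock measures proper time along the trip: τ = Δt/γ = 73.1/2.618 years.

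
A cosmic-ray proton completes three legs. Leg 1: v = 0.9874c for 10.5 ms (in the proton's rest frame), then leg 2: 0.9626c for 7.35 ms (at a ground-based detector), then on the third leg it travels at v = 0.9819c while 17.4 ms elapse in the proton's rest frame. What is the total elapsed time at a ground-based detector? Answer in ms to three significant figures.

Δt = 166 ms

Leg 1: γ = 1/√(1 − 0.9874²) = 1/√0.02504 = 6.319; Δt_1 = 6.319 × 10.5 = 66.35 ms.
Leg 2: 7.35 ms is already measured at a ground-based detector.
Leg 3: γ = 1/√(1 − 0.9819²) = 1/√0.03587 = 5.280; Δt_3 = 5.280 × 17.4 = 91.87 ms.
Total: 66.35 + 7.350 + 91.87 ms.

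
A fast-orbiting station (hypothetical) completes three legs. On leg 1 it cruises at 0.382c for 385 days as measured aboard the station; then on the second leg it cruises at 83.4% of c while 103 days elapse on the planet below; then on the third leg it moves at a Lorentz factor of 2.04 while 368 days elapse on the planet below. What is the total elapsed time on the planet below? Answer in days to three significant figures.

Δt = 888 days

Leg 1: γ = 1/√(1 − 0.382²) = 1/√0.8541 = 1.082; Δt_1 = 1.082 × 385 = 416.6 days.
Leg 2: 103 days is already measured on the planet below.
Leg 3: 368 days is already measured on the planet below.
Total: 416.6 + 103.0 + 368.0 days.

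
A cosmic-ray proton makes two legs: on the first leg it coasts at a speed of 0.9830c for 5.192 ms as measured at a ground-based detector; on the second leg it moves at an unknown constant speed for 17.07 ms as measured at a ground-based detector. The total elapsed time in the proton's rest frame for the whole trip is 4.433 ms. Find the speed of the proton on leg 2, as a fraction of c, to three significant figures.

Leg 1: γ = 1/√(1 − 0.9830²) = 1/√0.03371 = 5.446; τ_1 = 5.192/5.446 = 0.9533 ms.
Leg 2: speed unknown; τ_2 = 17.07/γ_2.
Total proper time: 0.9533 + τ_2 = 4.433, so τ_2 = 4.433 − 0.9533 = 3.480 ms.
γ_2 = 17.07/3.480 = 4.906; β = √(1 − 1/γ²) = √0.9584.

β = 0.979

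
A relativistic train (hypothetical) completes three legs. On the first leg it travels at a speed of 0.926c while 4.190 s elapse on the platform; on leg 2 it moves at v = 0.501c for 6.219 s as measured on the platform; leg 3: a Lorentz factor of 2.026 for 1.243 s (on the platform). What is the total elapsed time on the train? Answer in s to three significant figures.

τ = 7.58 s

Leg 1: γ = 1/√(1 − 0.926²) = 1/√0.1425 = 2.649; τ_1 = 4.190/2.649 = 1.582 s.
Leg 2: γ = 1/√(1 − 0.501²) = 1/√0.7490 = 1.155; τ_2 = 6.219/1.155 = 5.382 s.
Leg 3: γ = 2.026; τ_3 = 1.243/2.026 = 0.6135 s.
Total: 1.582 + 5.382 + 0.6135 s.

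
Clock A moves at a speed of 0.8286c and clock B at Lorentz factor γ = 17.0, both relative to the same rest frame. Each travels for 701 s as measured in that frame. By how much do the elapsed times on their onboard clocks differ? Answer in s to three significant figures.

A: γ = 1/√(1 − 0.8286²) = 1/√0.3134 = 1.786; τ_A = 701/1.786 = 392.4 s.
B: γ = 17.0; τ_B = 701/17.00 = 41.24 s.

|τ_A − τ_B| = 351 s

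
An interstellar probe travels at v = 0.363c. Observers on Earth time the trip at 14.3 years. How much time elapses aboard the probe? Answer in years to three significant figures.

γ = 1/√(1 − 0.363²) = 1/√0.8682 = 1.073
The interval measured on Earth is the dilated one; the clock aboard the probe measures the proper time τ = Δt/γ = 14.3/1.073 years.

τ = 13.3 years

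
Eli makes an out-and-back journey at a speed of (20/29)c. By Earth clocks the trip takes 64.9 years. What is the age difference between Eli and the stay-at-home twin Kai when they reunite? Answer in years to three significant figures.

γ = 1/√(1 − (20/29)²) = 29/21 ≈ 1.381
Eli's elapsed proper time: τ = 64.9/1.381 = 47.00 years.
Age gap = Δt − τ = 64.9 − 47.00 years.

Δt − τ = 17.9 years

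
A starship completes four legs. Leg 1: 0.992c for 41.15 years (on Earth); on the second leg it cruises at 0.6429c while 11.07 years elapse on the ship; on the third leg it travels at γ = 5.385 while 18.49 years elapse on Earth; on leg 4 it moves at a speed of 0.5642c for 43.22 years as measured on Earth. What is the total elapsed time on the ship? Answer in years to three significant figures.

Leg 1: γ = 1/√(1 − 0.992²) = 1/√0.01594 = 7.922; τ_1 = 41.15/7.922 = 5.195 years.
Leg 2: 11.07 years is already measured on the ship.
Leg 3: γ = 5.385; τ_3 = 18.49/5.385 = 3.434 years.
Leg 4: γ = 1/√(1 − 0.5642²) = 1/√0.6817 = 1.211; τ_4 = 43.22/1.211 = 35.68 years.
Total: 5.195 + 11.07 + 3.434 + 35.68 years.

τ = 55.4 years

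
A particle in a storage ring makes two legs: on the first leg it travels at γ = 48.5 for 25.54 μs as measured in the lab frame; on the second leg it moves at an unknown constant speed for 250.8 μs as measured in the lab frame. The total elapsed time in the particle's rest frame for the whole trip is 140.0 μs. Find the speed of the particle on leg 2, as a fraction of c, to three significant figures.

β = 0.831

Leg 1: γ = 48.5; τ_1 = 25.54/48.50 = 0.5266 μs.
Leg 2: speed unknown; τ_2 = 250.8/γ_2.
Total proper time: 0.5266 + τ_2 = 140.0, so τ_2 = 140.0 − 0.5266 = 139.5 μs.
γ_2 = 250.8/139.5 = 1.798; β = √(1 − 1/γ²) = √0.6907.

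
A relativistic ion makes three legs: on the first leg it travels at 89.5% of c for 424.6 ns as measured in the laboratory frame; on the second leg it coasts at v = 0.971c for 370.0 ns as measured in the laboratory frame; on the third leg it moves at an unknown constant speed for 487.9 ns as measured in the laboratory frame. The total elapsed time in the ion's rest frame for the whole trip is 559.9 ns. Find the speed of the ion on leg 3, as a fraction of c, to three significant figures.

β = 0.816

Leg 1: β = 0.895; γ = 1/√(1 − 0.895²) = 1/√0.1990 = 2.242; τ_1 = 424.6/2.242 = 189.4 ns.
Leg 2: γ = 1/√(1 − 0.971²) = 1/√0.05716 = 4.183; τ_2 = 370.0/4.183 = 88.46 ns.
Leg 3: speed unknown; τ_3 = 487.9/γ_3.
Total proper time: 189.4 + 88.46 + τ_3 = 559.9, so τ_3 = 559.9 − 277.9 = 282.0 ns.
γ_3 = 487.9/282.0 = 1.730; β = √(1 − 1/γ²) = √0.6658.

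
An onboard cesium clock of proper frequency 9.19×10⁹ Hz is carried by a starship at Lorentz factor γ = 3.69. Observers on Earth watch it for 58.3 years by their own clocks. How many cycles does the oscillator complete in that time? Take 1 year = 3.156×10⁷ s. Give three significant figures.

γ = 3.69
During 58.3 years of lab time, the oscillator's proper time advances by τ = Δt/γ = 58.3/3.690 = 15.80 years = 4.986×10⁸ s.
N = f × τ = 9.19×10⁹ × 4.986×10⁸ = 4.582×10¹⁸.

N = 4.58×10¹⁸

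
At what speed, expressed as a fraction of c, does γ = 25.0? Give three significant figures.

β = √(1 − 1/γ²) = √(1 − 1/25.0²) = √(1 − 0.001600) = √0.9984

β = 0.999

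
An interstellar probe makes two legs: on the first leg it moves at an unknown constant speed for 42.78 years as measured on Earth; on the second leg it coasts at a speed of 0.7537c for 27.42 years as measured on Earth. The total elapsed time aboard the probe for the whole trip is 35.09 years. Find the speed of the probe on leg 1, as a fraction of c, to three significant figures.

β = 0.917

Leg 1: speed unknown; τ_1 = 42.78/γ_1.
Leg 2: γ = 1/√(1 − 0.7537²) = 1/√0.4319 = 1.522; τ_2 = 27.42/1.522 = 18.02 years.
Total proper time: τ_1 + 18.02 = 35.09, so τ_1 = 35.09 − 18.02 = 17.07 years.
γ_1 = 42.78/17.07 = 2.506; β = √(1 − 1/γ²) = √0.8408.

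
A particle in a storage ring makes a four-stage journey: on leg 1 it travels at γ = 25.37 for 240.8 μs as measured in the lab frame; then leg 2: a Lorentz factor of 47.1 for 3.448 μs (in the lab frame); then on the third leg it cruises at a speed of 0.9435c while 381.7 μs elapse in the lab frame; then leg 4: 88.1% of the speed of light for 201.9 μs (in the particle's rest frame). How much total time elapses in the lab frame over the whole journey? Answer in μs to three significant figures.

Leg 1: 240.8 μs is already measured in the lab frame.
Leg 2: 3.448 μs is already measured in the lab frame.
Leg 3: 381.7 μs is already measured in the lab frame.
Leg 4: β = 0.881; γ = 1/√(1 − 0.881²) = 1/√0.2238 = 2.114; Δt_4 = 2.114 × 201.9 = 426.7 μs.
Total: 240.8 + 3.448 + 381.7 + 426.7 μs.

Δt = 1050 μs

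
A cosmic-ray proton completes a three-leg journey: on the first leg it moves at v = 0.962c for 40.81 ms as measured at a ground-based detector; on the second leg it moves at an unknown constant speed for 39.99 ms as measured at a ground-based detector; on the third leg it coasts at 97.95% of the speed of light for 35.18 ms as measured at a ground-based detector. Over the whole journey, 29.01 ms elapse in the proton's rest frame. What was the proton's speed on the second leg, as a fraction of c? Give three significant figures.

Leg 1: γ = 1/√(1 − 0.962²) = 1/√0.07456 = 3.662; τ_1 = 40.81/3.662 = 11.14 ms.
Leg 2: speed unknown; τ_2 = 39.99/γ_2.
Leg 3: β = 0.9795; γ = 1/√(1 − 0.9795²) = 1/√0.04058 = 4.964; τ_3 = 35.18/4.964 = 7.087 ms.
Total proper time: 11.14 + τ_2 + 7.087 = 29.01, so τ_2 = 29.01 − 18.23 = 10.78 ms.
γ_2 = 39.99/10.78 = 3.710; β = √(1 − 1/γ²) = √0.9273.

β = 0.963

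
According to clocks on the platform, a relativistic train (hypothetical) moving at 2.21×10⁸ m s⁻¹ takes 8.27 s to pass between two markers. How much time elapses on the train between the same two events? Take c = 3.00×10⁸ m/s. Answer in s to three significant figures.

β = 2.21×10⁸/3.00×10⁸ = 0.7367; γ = 1/√(1 − 0.7367²) = 1.479
The interval measured on the platform is the dilated one; the clock on the train measures the proper time τ = Δt/γ = 8.27/1.479 s.

τ = 5.59 s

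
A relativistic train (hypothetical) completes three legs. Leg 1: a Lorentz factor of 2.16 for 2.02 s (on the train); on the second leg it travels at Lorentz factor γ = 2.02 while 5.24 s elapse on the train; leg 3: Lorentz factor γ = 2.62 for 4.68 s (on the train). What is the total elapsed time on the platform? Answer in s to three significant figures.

Δt = 27.2 s

Leg 1: γ = 2.16; Δt_1 = 2.160 × 2.02 = 4.363 s.
Leg 2: γ = 2.02; Δt_2 = 2.020 × 5.24 = 10.58 s.
Leg 3: γ = 2.62; Δt_3 = 2.620 × 4.68 = 12.26 s.
Total: 4.363 + 10.58 + 12.26 s.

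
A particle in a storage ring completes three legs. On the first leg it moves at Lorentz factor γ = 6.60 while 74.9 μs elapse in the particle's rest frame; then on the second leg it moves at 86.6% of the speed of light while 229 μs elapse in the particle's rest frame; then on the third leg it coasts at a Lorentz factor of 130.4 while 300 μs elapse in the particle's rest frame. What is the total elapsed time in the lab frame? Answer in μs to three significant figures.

Leg 1: γ = 6.60; Δt_1 = 6.600 × 74.9 = 494.3 μs.
Leg 2: β = 0.866; γ = 1/√(1 − 0.866²) = 1/√0.2500 = 2.000; Δt_2 = 2.000 × 229 = 458.0 μs.
Leg 3: γ = 130.4; Δt_3 = 130.4 × 300 = 3.912×10⁴ μs.
Total: 494.3 + 458.0 + 3.912×10⁴ μs.

Δt = 4.01×10⁴ μs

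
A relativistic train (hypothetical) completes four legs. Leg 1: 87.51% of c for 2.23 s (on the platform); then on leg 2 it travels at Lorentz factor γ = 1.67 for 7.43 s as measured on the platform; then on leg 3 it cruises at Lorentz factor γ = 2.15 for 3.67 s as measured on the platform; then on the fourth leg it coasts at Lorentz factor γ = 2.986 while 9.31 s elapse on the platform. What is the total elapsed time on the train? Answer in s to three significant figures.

Leg 1: β = 0.8751; γ = 1/√(1 − 0.8751²) = 1/√0.2342 = 2.066; τ_1 = 2.23/2.066 = 1.079 s.
Leg 2: γ = 1.67; τ_2 = 7.43/1.670 = 4.449 s.
Leg 3: γ = 2.15; τ_3 = 3.67/2.150 = 1.707 s.
Leg 4: γ = 2.986; τ_4 = 9.31/2.986 = 3.118 s.
Total: 1.079 + 4.449 + 1.707 + 3.118 s.

τ = 10.4 s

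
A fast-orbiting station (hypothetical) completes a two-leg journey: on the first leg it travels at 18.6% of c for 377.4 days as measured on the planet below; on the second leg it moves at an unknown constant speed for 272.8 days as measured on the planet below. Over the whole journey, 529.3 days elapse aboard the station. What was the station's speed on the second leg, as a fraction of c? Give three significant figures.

Leg 1: β = 0.186; γ = 1/√(1 − 0.186²) = 1/√0.9654 = 1.018; τ_1 = 377.4/1.018 = 370.8 days.
Leg 2: speed unknown; τ_2 = 272.8/γ_2.
Total proper time: 370.8 + τ_2 = 529.3, so τ_2 = 529.3 − 370.8 = 158.5 days.
γ_2 = 272.8/158.5 = 1.721; β = √(1 − 1/γ²) = √0.6625.

β = 0.814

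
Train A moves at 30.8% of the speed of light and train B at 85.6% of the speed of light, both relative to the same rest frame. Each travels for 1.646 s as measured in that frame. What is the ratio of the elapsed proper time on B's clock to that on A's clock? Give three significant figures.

τ_B/τ_A = 0.543

A: β = 0.308; γ = 1/√(1 − 0.308²) = 1/√0.9051 = 1.051. B: β = 0.856; γ = 1/√(1 − 0.856²) = 1/√0.2673 = 1.934.
τ_A/τ_B = γ_B/γ_A = 1.934/1.051 = 1.840, so τ_B/τ_A = 0.5434.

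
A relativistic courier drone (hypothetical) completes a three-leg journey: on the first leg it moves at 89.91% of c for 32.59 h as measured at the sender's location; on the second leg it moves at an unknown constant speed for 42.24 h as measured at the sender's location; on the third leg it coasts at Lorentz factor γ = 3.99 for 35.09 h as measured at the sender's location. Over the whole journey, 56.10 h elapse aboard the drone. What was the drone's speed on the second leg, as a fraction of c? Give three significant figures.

Leg 1: β = 0.8991; γ = 1/√(1 − 0.8991²) = 1/√0.1916 = 2.284; τ_1 = 32.59/2.284 = 14.27 h.
Leg 2: speed unknown; τ_2 = 42.24/γ_2.
Leg 3: γ = 3.99; τ_3 = 35.09/3.990 = 8.794 h.
Total proper time: 14.27 + τ_2 + 8.794 = 56.10, so τ_2 = 56.10 − 23.06 = 33.04 h.
γ_2 = 42.24/33.04 = 1.278; β = √(1 − 1/γ²) = √0.3882.

β = 0.623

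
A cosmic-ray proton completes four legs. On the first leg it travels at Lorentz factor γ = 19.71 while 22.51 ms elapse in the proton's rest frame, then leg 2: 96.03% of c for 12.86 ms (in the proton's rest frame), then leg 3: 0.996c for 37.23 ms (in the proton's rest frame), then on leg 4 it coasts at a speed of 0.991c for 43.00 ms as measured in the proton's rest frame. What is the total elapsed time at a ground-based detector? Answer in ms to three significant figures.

Leg 1: γ = 19.71; Δt_1 = 19.71 × 22.51 = 443.7 ms.
Leg 2: β = 0.9603; γ = 1/√(1 − 0.9603²) = 1/√0.07782 = 3.585; Δt_2 = 3.585 × 12.86 = 46.10 ms.
Leg 3: γ = 1/√(1 − 0.996²) = 1/√0.007984 = 11.19; Δt_3 = 11.19 × 37.23 = 416.7 ms.
Leg 4: γ = 1/√(1 − 0.991²) = 1/√0.01792 = 7.470; Δt_4 = 7.470 × 43.00 = 321.2 ms.
Total: 443.7 + 46.10 + 416.7 + 321.2 ms.

Δt = 1230 ms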